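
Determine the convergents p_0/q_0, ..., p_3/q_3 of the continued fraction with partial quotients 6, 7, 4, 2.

6/1, 43/7, 178/29, 399/65

Using the convergent recurrence p_i = a_i*p_{i-1} + p_{i-2}, q_i = a_i*q_{i-1} + q_{i-2} with p_{-2}=0, p_{-1}=1, q_{-2}=1, q_{-1}=0:
  i=0: a_0=6, p_0 = 6*1 + 0 = 6, q_0 = 6*0 + 1 = 1.
  i=1: a_1=7, p_1 = 7*6 + 1 = 43, q_1 = 7*1 + 0 = 7.
  i=2: a_2=4, p_2 = 4*43 + 6 = 178, q_2 = 4*7 + 1 = 29.
  i=3: a_3=2, p_3 = 2*178 + 43 = 399, q_3 = 2*29 + 7 = 65.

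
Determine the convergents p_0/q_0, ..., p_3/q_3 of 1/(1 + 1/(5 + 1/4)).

0/1, 1/1, 5/6, 21/25

Using the convergent recurrence p_i = a_i*p_{i-1} + p_{i-2}, q_i = a_i*q_{i-1} + q_{i-2} with p_{-2}=0, p_{-1}=1, q_{-2}=1, q_{-1}=0:
  i=0: a_0=0, p_0 = 0*1 + 0 = 0, q_0 = 0*0 + 1 = 1.
  i=1: a_1=1, p_1 = 1*0 + 1 = 1, q_1 = 1*1 + 0 = 1.
  i=2: a_2=5, p_2 = 5*1 + 0 = 5, q_2 = 5*1 + 1 = 6.
  i=3: a_3=4, p_3 = 4*5 + 1 = 21, q_3 = 4*6 + 1 = 25.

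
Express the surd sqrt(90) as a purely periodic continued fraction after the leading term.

[9; (2, 18)]

Write x_i = (sqrt(90) + m_i)/d_i with (m_0, d_0) = (0, 1). a_0 = floor(sqrt(90)) = 9, since 9^2 = 81 <= 90 < 100 = 10^2.
Iterate m_{i+1} = d_i*a_i - m_i, d_{i+1} = (90 - m_{i+1}^2)/d_i, a_{i+1} = floor((a_0 + m_{i+1})/d_{i+1}):
  m_1 = 1*9 - 0 = 9, d_1 = (90 - 9^2)/1 = 9/1 = 9, a_1 = floor((9 + 9)/9) = 2.
  m_2 = 9*2 - 9 = 9, d_2 = (90 - 9^2)/9 = 9/9 = 1, a_2 = floor((9 + 9)/1) = 18.
  m_3 = 1*18 - 9 = 9, d_3 = (90 - 9^2)/1 = 9/1 = 9: (m_3, d_3) = (m_1, d_1) = (9, 9), so from here the quotients repeat a_1, a_2; the period length is 2.
Hence the expansion of sqrt(90) is a_0 = 9 followed by the repeating block 2, 18 (period 2).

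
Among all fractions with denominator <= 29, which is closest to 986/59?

117/7

Expand x = 986/59 as a continued fraction with the Euclidean algorithm:
  986 = 16*59 + 42, so a_0 = 16.
  59 = 1*42 + 17, so a_1 = 1.
  42 = 2*17 + 8, so a_2 = 2.
  17 = 2*8 + 1, so a_3 = 2.
  8 = 8*1 + 0, so a_4 = 8.
so x = [16; 1, 2, 2, 8].
Convergents (p_i = a_i*p_{i-1} + p_{i-2}, q_i = a_i*q_{i-1} + q_{i-2} with p_{-2}=0, p_{-1}=1, q_{-2}=1, q_{-1}=0), until the denominator exceeds 29:
  i=0: a_0=16, p_0 = 16*1 + 0 = 16, q_0 = 16*0 + 1 = 1.
  i=1: a_1=1, p_1 = 1*16 + 1 = 17, q_1 = 1*1 + 0 = 1.
  i=2: a_2=2, p_2 = 2*17 + 16 = 50, q_2 = 2*1 + 1 = 3.
  i=3: a_3=2, p_3 = 2*50 + 17 = 117, q_3 = 2*3 + 1 = 7.
  i=4: a_4=8, p_4 = 8*117 + 50 = 986, q_4 = 8*7 + 3 = 59.
q_4 = 59 > 29, so the last convergent with denominator <= 29 is p_3/q_3 = 117/7.
The closest fraction with denominator <= 29 is either p_3/q_3 or the intermediate fraction (k*p_3 + p_2)/(k*q_3 + q_2) with the largest k >= 1 whose denominator stays <= 29; these approach x as k grows, and every other convergent or intermediate fraction in range is farther away.
Largest k: floor((29 - q_2)/q_3) = floor((29 - 3)/7) = 3.
That gives (3*117 + 50)/(3*7 + 3) = 401/24.
Compare the errors: |x - 117/7| = |986*7 - 117*59|/(59*7) = 1/413, and |x - 401/24| = |986*24 - 401*59|/(59*24) = 5/1416.
Cross-multiplying, 1*1416 = 1416 < 2065 = 5*413, so 1/413 is smaller: the convergent 117/7 is closer to x than 401/24.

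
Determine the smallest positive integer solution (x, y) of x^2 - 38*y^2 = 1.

(x, y) = (37, 6)

First expand sqrt(38) as a continued fraction. With x_i = (sqrt(38) + m_i)/d_i and (m_0, d_0) = (0, 1): a_0 = floor(sqrt(38)) = 6, since 6^2 = 36 <= 38 < 49 = 7^2.
Iterate m_{i+1} = d_i*a_i - m_i, d_{i+1} = (38 - m_{i+1}^2)/d_i, a_{i+1} = floor((a_0 + m_{i+1})/d_{i+1}):
  m_1 = 1*6 - 0 = 6, d_1 = (38 - 6^2)/1 = 2/1 = 2, a_1 = floor((6 + 6)/2) = 6.
  m_2 = 2*6 - 6 = 6, d_2 = (38 - 6^2)/2 = 2/2 = 1, a_2 = floor((6 + 6)/1) = 12.
  m_3 = 1*12 - 6 = 6, d_3 = (38 - 6^2)/1 = 2/1 = 2: (m_3, d_3) = (m_1, d_1) = (6, 2), so from here the quotients repeat a_1, a_2; the period length is 2.
So sqrt(38) = [6; (6, 12)] with period length k = 2.
k is even, so the fundamental solution of x^2 - 38y^2 = 1 is (p_{k-1}, q_{k-1}) = (p_1, q_1); compute convergents through index 1.
Convergents (p_i = a_i*p_{i-1} + p_{i-2}, q_i = a_i*q_{i-1} + q_{i-2} with p_{-2}=0, p_{-1}=1, q_{-2}=1, q_{-1}=0):
  i=0: a_0=6, p_0 = 6*1 + 0 = 6, q_0 = 6*0 + 1 = 1.
  i=1: a_1=6, p_1 = 6*6 + 1 = 37, q_1 = 6*1 + 0 = 6.
Check: 37^2 - 38*6^2 = 1369 - 1368 = 1, so (x, y) = (37, 6) solves the equation, and by the theorem it is the least positive solution.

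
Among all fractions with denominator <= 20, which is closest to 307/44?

7/1

Expand x = 307/44 as a continued fraction with the Euclidean algorithm:
  307 = 6*44 + 43, so a_0 = 6.
  44 = 1*43 + 1, so a_1 = 1.
  43 = 43*1 + 0, so a_2 = 43.
so x = [6; 1, 43].
Convergents (p_i = a_i*p_{i-1} + p_{i-2}, q_i = a_i*q_{i-1} + q_{i-2} with p_{-2}=0, p_{-1}=1, q_{-2}=1, q_{-1}=0), until the denominator exceeds 20:
  i=0: a_0=6, p_0 = 6*1 + 0 = 6, q_0 = 6*0 + 1 = 1.
  i=1: a_1=1, p_1 = 1*6 + 1 = 7, q_1 = 1*1 + 0 = 1.
  i=2: a_2=43, p_2 = 43*7 + 6 = 307, q_2 = 43*1 + 1 = 44.
q_2 = 44 > 20, so the last convergent with denominator <= 20 is p_1/q_1 = 7/1.
The closest fraction with denominator <= 20 is either p_1/q_1 or the intermediate fraction (k*p_1 + p_0)/(k*q_1 + q_0) with the largest k >= 1 whose denominator stays <= 20; these approach x as k grows, and every other convergent or intermediate fraction in range is farther away.
Largest k: floor((20 - q_0)/q_1) = floor((20 - 1)/1) = 19.
That gives (19*7 + 6)/(19*1 + 1) = 139/20.
Compare the errors: |x - 7/1| = |307*1 - 7*44|/(44*1) = 1/44, and |x - 139/20| = |307*20 - 139*44|/(44*20) = 24/880.
Cross-multiplying, 1*880 = 880 < 1056 = 24*44, so 1/44 is smaller: the convergent 7/1 is closer to x than 139/20.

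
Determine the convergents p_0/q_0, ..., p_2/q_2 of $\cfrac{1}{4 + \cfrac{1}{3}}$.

Using the convergent recurrence p_i = a_i*p_{i-1} + p_{i-2}, q_i = a_i*q_{i-1} + q_{i-2} with p_{-2}=0, p_{-1}=1, q_{-2}=1, q_{-1}=0:
  i=0: a_0=0, p_0 = 0*1 + 0 = 0, q_0 = 0*0 + 1 = 1.
  i=1: a_1=4, p_1 = 4*0 + 1 = 1, q_1 = 4*1 + 0 = 4.
  i=2: a_2=3, p_2 = 3*1 + 0 = 3, q_2 = 3*4 + 1 = 13.

0/1, 1/4, 3/13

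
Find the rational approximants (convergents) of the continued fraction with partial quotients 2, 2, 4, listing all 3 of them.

Using the convergent recurrence p_i = a_i*p_{i-1} + p_{i-2}, q_i = a_i*q_{i-1} + q_{i-2} with p_{-2}=0, p_{-1}=1, q_{-2}=1, q_{-1}=0:
  i=0: a_0=2, p_0 = 2*1 + 0 = 2, q_0 = 2*0 + 1 = 1.
  i=1: a_1=2, p_1 = 2*2 + 1 = 5, q_1 = 2*1 + 0 = 2.
  i=2: a_2=4, p_2 = 4*5 + 2 = 22, q_2 = 4*2 + 1 = 9.

2/1, 5/2, 22/9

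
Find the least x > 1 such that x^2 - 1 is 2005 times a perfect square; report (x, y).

(x, y) = (32724809, 730836)

First expand sqrt(2005) as a continued fraction. With x_i = (sqrt(2005) + m_i)/d_i and (m_0, d_0) = (0, 1): a_0 = floor(sqrt(2005)) = 44, since 44^2 = 1936 <= 2005 < 2025 = 45^2.
Iterate m_{i+1} = d_i*a_i - m_i, d_{i+1} = (2005 - m_{i+1}^2)/d_i, a_{i+1} = floor((a_0 + m_{i+1})/d_{i+1}):
  m_1 = 1*44 - 0 = 44, d_1 = (2005 - 44^2)/1 = 69/1 = 69, a_1 = floor((44 + 44)/69) = 1.
  m_2 = 69*1 - 44 = 25, d_2 = (2005 - 25^2)/69 = 1380/69 = 20, a_2 = floor((44 + 25)/20) = 3.
  m_3 = 20*3 - 25 = 35, d_3 = (2005 - 35^2)/20 = 780/20 = 39, a_3 = floor((44 + 35)/39) = 2.
  m_4 = 39*2 - 35 = 43, d_4 = (2005 - 43^2)/39 = 156/39 = 4, a_4 = floor((44 + 43)/4) = 21.
  m_5 = 4*21 - 43 = 41, d_5 = (2005 - 41^2)/4 = 324/4 = 81, a_5 = floor((44 + 41)/81) = 1.
  m_6 = 81*1 - 41 = 40, d_6 = (2005 - 40^2)/81 = 405/81 = 5, a_6 = floor((44 + 40)/5) = 16.
  m_7 = 5*16 - 40 = 40, d_7 = (2005 - 40^2)/5 = 405/5 = 81, a_7 = floor((44 + 40)/81) = 1.
  m_8 = 81*1 - 40 = 41, d_8 = (2005 - 41^2)/81 = 324/81 = 4, a_8 = floor((44 + 41)/4) = 21.
  m_9 = 4*21 - 41 = 43, d_9 = (2005 - 43^2)/4 = 156/4 = 39, a_9 = floor((44 + 43)/39) = 2.
  m_10 = 39*2 - 43 = 35, d_10 = (2005 - 35^2)/39 = 780/39 = 20, a_10 = floor((44 + 35)/20) = 3.
  m_11 = 20*3 - 35 = 25, d_11 = (2005 - 25^2)/20 = 1380/20 = 69, a_11 = floor((44 + 25)/69) = 1.
  m_12 = 69*1 - 25 = 44, d_12 = (2005 - 44^2)/69 = 69/69 = 1, a_12 = floor((44 + 44)/1) = 88.
  m_13 = 1*88 - 44 = 44, d_13 = (2005 - 44^2)/1 = 69/1 = 69: (m_13, d_13) = (m_1, d_1) = (44, 69), so from here the quotients repeat a_1, ..., a_12; the period length is 12.
So sqrt(2005) = [44; (1, 3, 2, 21, 1, 16, 1, 21, 2, 3, 1, 88)] with period length k = 12.
k is even, so the fundamental solution of x^2 - 2005y^2 = 1 is (p_{k-1}, q_{k-1}) = (p_11, q_11); compute convergents through index 11.
Convergents (p_i = a_i*p_{i-1} + p_{i-2}, q_i = a_i*q_{i-1} + q_{i-2} with p_{-2}=0, p_{-1}=1, q_{-2}=1, q_{-1}=0):
  i=0: a_0=44, p_0 = 44*1 + 0 = 44, q_0 = 44*0 + 1 = 1.
  i=1: a_1=1, p_1 = 1*44 + 1 = 45, q_1 = 1*1 + 0 = 1.
  i=2: a_2=3, p_2 = 3*45 + 44 = 179, q_2 = 3*1 + 1 = 4.
  i=3: a_3=2, p_3 = 2*179 + 45 = 403, q_3 = 2*4 + 1 = 9.
  i=4: a_4=21, p_4 = 21*403 + 179 = 8642, q_4 = 21*9 + 4 = 193.
  i=5: a_5=1, p_5 = 1*8642 + 403 = 9045, q_5 = 1*193 + 9 = 202.
  i=6: a_6=16, p_6 = 16*9045 + 8642 = 153362, q_6 = 16*202 + 193 = 3425.
  i=7: a_7=1, p_7 = 1*153362 + 9045 = 162407, q_7 = 1*3425 + 202 = 3627.
  i=8: a_8=21, p_8 = 21*162407 + 153362 = 3563909, q_8 = 21*3627 + 3425 = 79592.
  i=9: a_9=2, p_9 = 2*3563909 + 162407 = 7290225, q_9 = 2*79592 + 3627 = 162811.
  i=10: a_10=3, p_10 = 3*7290225 + 3563909 = 25434584, q_10 = 3*162811 + 79592 = 568025.
  i=11: a_11=1, p_11 = 1*25434584 + 7290225 = 32724809, q_11 = 1*568025 + 162811 = 730836.
Check: 32724809^2 - 2005*730836^2 = 1070913124086481 - 1070913124086480 = 1, so (x, y) = (32724809, 730836) solves the equation, and by the theorem it is the least positive solution.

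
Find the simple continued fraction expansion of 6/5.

[1; 5]

Run the Euclidean algorithm on 6 and 5; the successive quotients are the partial quotients a_0, a_1, ... (each step inverts the fractional part left over by the previous one):
  6 = 1*5 + 1, so a_0 = 1.
  5 = 5*1 + 0, so a_1 = 5.
The remainder reaches 0 after 2 divisions, so the expansion has 2 partial quotients, read off in order.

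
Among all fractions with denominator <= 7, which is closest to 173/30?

Expand x = 173/30 as a continued fraction with the Euclidean algorithm:
  173 = 5*30 + 23, so a_0 = 5.
  30 = 1*23 + 7, so a_1 = 1.
  23 = 3*7 + 2, so a_2 = 3.
  7 = 3*2 + 1, so a_3 = 3.
  2 = 2*1 + 0, so a_4 = 2.
so x = [5; 1, 3, 3, 2].
Convergents (p_i = a_i*p_{i-1} + p_{i-2}, q_i = a_i*q_{i-1} + q_{i-2} with p_{-2}=0, p_{-1}=1, q_{-2}=1, q_{-1}=0), until the denominator exceeds 7:
  i=0: a_0=5, p_0 = 5*1 + 0 = 5, q_0 = 5*0 + 1 = 1.
  i=1: a_1=1, p_1 = 1*5 + 1 = 6, q_1 = 1*1 + 0 = 1.
  i=2: a_2=3, p_2 = 3*6 + 5 = 23, q_2 = 3*1 + 1 = 4.
  i=3: a_3=3, p_3 = 3*23 + 6 = 75, q_3 = 3*4 + 1 = 13.
q_3 = 13 > 7, so the last convergent with denominator <= 7 is p_2/q_2 = 23/4.
The closest fraction with denominator <= 7 is either p_2/q_2 or the intermediate fraction (k*p_2 + p_1)/(k*q_2 + q_1) with the largest k >= 1 whose denominator stays <= 7; these approach x as k grows, and every other convergent or intermediate fraction in range is farther away.
Largest k: floor((7 - q_1)/q_2) = floor((7 - 1)/4) = 1.
That gives (1*23 + 6)/(1*4 + 1) = 29/5.
Compare the errors: |x - 23/4| = |173*4 - 23*30|/(30*4) = 2/120, and |x - 29/5| = |173*5 - 29*30|/(30*5) = 5/150.
Cross-multiplying, 2*150 = 300 < 600 = 5*120, so 2/120 is smaller: the convergent 23/4 is closer to x than 29/5.

23/4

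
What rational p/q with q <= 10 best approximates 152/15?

Expand x = 152/15 as a continued fraction with the Euclidean algorithm:
  152 = 10*15 + 2, so a_0 = 10.
  15 = 7*2 + 1, so a_1 = 7.
  2 = 2*1 + 0, so a_2 = 2.
so x = [10; 7, 2].
Convergents (p_i = a_i*p_{i-1} + p_{i-2}, q_i = a_i*q_{i-1} + q_{i-2} with p_{-2}=0, p_{-1}=1, q_{-2}=1, q_{-1}=0), until the denominator exceeds 10:
  i=0: a_0=10, p_0 = 10*1 + 0 = 10, q_0 = 10*0 + 1 = 1.
  i=1: a_1=7, p_1 = 7*10 + 1 = 71, q_1 = 7*1 + 0 = 7.
  i=2: a_2=2, p_2 = 2*71 + 10 = 152, q_2 = 2*7 + 1 = 15.
q_2 = 15 > 10, so the last convergent with denominator <= 10 is p_1/q_1 = 71/7.
The closest fraction with denominator <= 10 is either p_1/q_1 or the intermediate fraction (k*p_1 + p_0)/(k*q_1 + q_0) with the largest k >= 1 whose denominator stays <= 10; these approach x as k grows, and every other convergent or intermediate fraction in range is farther away.
Largest k: floor((10 - q_0)/q_1) = floor((10 - 1)/7) = 1.
That gives (1*71 + 10)/(1*7 + 1) = 81/8.
Compare the errors: |x - 71/7| = |152*7 - 71*15|/(15*7) = 1/105, and |x - 81/8| = |152*8 - 81*15|/(15*8) = 1/120.
Cross-multiplying, 1*105 = 105 < 120 = 1*120, so 1/120 is smaller: the intermediate fraction 81/8 is closer to x than 71/7.

81/8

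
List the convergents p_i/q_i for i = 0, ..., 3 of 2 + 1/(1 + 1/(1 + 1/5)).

2/1, 3/1, 5/2, 28/11

Using the convergent recurrence p_i = a_i*p_{i-1} + p_{i-2}, q_i = a_i*q_{i-1} + q_{i-2} with p_{-2}=0, p_{-1}=1, q_{-2}=1, q_{-1}=0:
  i=0: a_0=2, p_0 = 2*1 + 0 = 2, q_0 = 2*0 + 1 = 1.
  i=1: a_1=1, p_1 = 1*2 + 1 = 3, q_1 = 1*1 + 0 = 1.
  i=2: a_2=1, p_2 = 1*3 + 2 = 5, q_2 = 1*1 + 1 = 2.
  i=3: a_3=5, p_3 = 5*5 + 3 = 28, q_3 = 5*2 + 1 = 11.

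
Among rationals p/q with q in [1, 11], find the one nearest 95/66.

Expand x = 95/66 as a continued fraction with the Euclidean algorithm:
  95 = 1*66 + 29, so a_0 = 1.
  66 = 2*29 + 8, so a_1 = 2.
  29 = 3*8 + 5, so a_2 = 3.
  8 = 1*5 + 3, so a_3 = 1.
  5 = 1*3 + 2, so a_4 = 1.
  3 = 1*2 + 1, so a_5 = 1.
  2 = 2*1 + 0, so a_6 = 2.
so x = [1; 2, 3, 1, 1, 1, 2].
Convergents (p_i = a_i*p_{i-1} + p_{i-2}, q_i = a_i*q_{i-1} + q_{i-2} with p_{-2}=0, p_{-1}=1, q_{-2}=1, q_{-1}=0), until the denominator exceeds 11:
  i=0: a_0=1, p_0 = 1*1 + 0 = 1, q_0 = 1*0 + 1 = 1.
  i=1: a_1=2, p_1 = 2*1 + 1 = 3, q_1 = 2*1 + 0 = 2.
  i=2: a_2=3, p_2 = 3*3 + 1 = 10, q_2 = 3*2 + 1 = 7.
  i=3: a_3=1, p_3 = 1*10 + 3 = 13, q_3 = 1*7 + 2 = 9.
  i=4: a_4=1, p_4 = 1*13 + 10 = 23, q_4 = 1*9 + 7 = 16.
q_4 = 16 > 11, so the last convergent with denominator <= 11 is p_3/q_3 = 13/9.
The closest fraction with denominator <= 11 is either p_3/q_3 or the intermediate fraction (k*p_3 + p_2)/(k*q_3 + q_2) with the largest k >= 1 whose denominator stays <= 11; these approach x as k grows, and every other convergent or intermediate fraction in range is farther away.
Largest k: floor((11 - q_2)/q_3) = floor((11 - 7)/9) = 0.
Since k = 0, no intermediate fraction beyond p_3/q_3 has denominator <= 11, so the convergent 13/9 is the closest (its error is |95*9 - 13*66|/(66*9) = 3/594).

13/9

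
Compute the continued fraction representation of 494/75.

Run the Euclidean algorithm on 494 and 75; the successive quotients are the partial quotients a_0, a_1, ... (each step inverts the fractional part left over by the previous one):
  494 = 6*75 + 44, so a_0 = 6.
  75 = 1*44 + 31, so a_1 = 1.
  44 = 1*31 + 13, so a_2 = 1.
  31 = 2*13 + 5, so a_3 = 2.
  13 = 2*5 + 3, so a_4 = 2.
  5 = 1*3 + 2, so a_5 = 1.
  3 = 1*2 + 1, so a_6 = 1.
  2 = 2*1 + 0, so a_7 = 2.
The remainder reaches 0 after 8 divisions, so the expansion has 8 partial quotients, read off in order.

[6; 1, 1, 2, 2, 1, 1, 2]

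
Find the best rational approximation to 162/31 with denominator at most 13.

47/9

Expand x = 162/31 as a continued fraction with the Euclidean algorithm:
  162 = 5*31 + 7, so a_0 = 5.
  31 = 4*7 + 3, so a_1 = 4.
  7 = 2*3 + 1, so a_2 = 2.
  3 = 3*1 + 0, so a_3 = 3.
so x = [5; 4, 2, 3].
Convergents (p_i = a_i*p_{i-1} + p_{i-2}, q_i = a_i*q_{i-1} + q_{i-2} with p_{-2}=0, p_{-1}=1, q_{-2}=1, q_{-1}=0), until the denominator exceeds 13:
  i=0: a_0=5, p_0 = 5*1 + 0 = 5, q_0 = 5*0 + 1 = 1.
  i=1: a_1=4, p_1 = 4*5 + 1 = 21, q_1 = 4*1 + 0 = 4.
  i=2: a_2=2, p_2 = 2*21 + 5 = 47, q_2 = 2*4 + 1 = 9.
  i=3: a_3=3, p_3 = 3*47 + 21 = 162, q_3 = 3*9 + 4 = 31.
q_3 = 31 > 13, so the last convergent with denominator <= 13 is p_2/q_2 = 47/9.
The closest fraction with denominator <= 13 is either p_2/q_2 or the intermediate fraction (k*p_2 + p_1)/(k*q_2 + q_1) with the largest k >= 1 whose denominator stays <= 13; these approach x as k grows, and every other convergent or intermediate fraction in range is farther away.
Largest k: floor((13 - q_1)/q_2) = floor((13 - 4)/9) = 1.
That gives (1*47 + 21)/(1*9 + 4) = 68/13.
Compare the errors: |x - 47/9| = |162*9 - 47*31|/(31*9) = 1/279, and |x - 68/13| = |162*13 - 68*31|/(31*13) = 2/403.
Cross-multiplying, 1*403 = 403 < 558 = 2*279, so 1/279 is smaller: the convergent 47/9 is closer to x than 68/13.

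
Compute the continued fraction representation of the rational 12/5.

Run the Euclidean algorithm on 12 and 5; the successive quotients are the partial quotients a_0, a_1, ... (each step inverts the fractional part left over by the previous one):
  12 = 2*5 + 2, so a_0 = 2.
  5 = 2*2 + 1, so a_1 = 2.
  2 = 2*1 + 0, so a_2 = 2.
The remainder reaches 0 after 3 divisions, so the expansion has 3 partial quotients, read off in order.

[2; 2, 2]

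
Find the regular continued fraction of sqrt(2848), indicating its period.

[53; (2, 1, 2, 1, 2, 106)]

Write x_i = (sqrt(2848) + m_i)/d_i with (m_0, d_0) = (0, 1). a_0 = floor(sqrt(2848)) = 53, since 53^2 = 2809 <= 2848 < 2916 = 54^2.
Iterate m_{i+1} = d_i*a_i - m_i, d_{i+1} = (2848 - m_{i+1}^2)/d_i, a_{i+1} = floor((a_0 + m_{i+1})/d_{i+1}):
  m_1 = 1*53 - 0 = 53, d_1 = (2848 - 53^2)/1 = 39/1 = 39, a_1 = floor((53 + 53)/39) = 2.
  m_2 = 39*2 - 53 = 25, d_2 = (2848 - 25^2)/39 = 2223/39 = 57, a_2 = floor((53 + 25)/57) = 1.
  m_3 = 57*1 - 25 = 32, d_3 = (2848 - 32^2)/57 = 1824/57 = 32, a_3 = floor((53 + 32)/32) = 2.
  m_4 = 32*2 - 32 = 32, d_4 = (2848 - 32^2)/32 = 1824/32 = 57, a_4 = floor((53 + 32)/57) = 1.
  m_5 = 57*1 - 32 = 25, d_5 = (2848 - 25^2)/57 = 2223/57 = 39, a_5 = floor((53 + 25)/39) = 2.
  m_6 = 39*2 - 25 = 53, d_6 = (2848 - 53^2)/39 = 39/39 = 1, a_6 = floor((53 + 53)/1) = 106.
  m_7 = 1*106 - 53 = 53, d_7 = (2848 - 53^2)/1 = 39/1 = 39: (m_7, d_7) = (m_1, d_1) = (53, 39), so from here the quotients repeat a_1, ..., a_6; the period length is 6.
Hence the expansion of sqrt(2848) is a_0 = 53 followed by the repeating block 2, 1, 2, 1, 2, 106 (period 6).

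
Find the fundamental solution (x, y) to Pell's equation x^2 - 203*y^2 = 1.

First expand sqrt(203) as a continued fraction. With x_i = (sqrt(203) + m_i)/d_i and (m_0, d_0) = (0, 1): a_0 = floor(sqrt(203)) = 14, since 14^2 = 196 <= 203 < 225 = 15^2.
Iterate m_{i+1} = d_i*a_i - m_i, d_{i+1} = (203 - m_{i+1}^2)/d_i, a_{i+1} = floor((a_0 + m_{i+1})/d_{i+1}):
  m_1 = 1*14 - 0 = 14, d_1 = (203 - 14^2)/1 = 7/1 = 7, a_1 = floor((14 + 14)/7) = 4.
  m_2 = 7*4 - 14 = 14, d_2 = (203 - 14^2)/7 = 7/7 = 1, a_2 = floor((14 + 14)/1) = 28.
  m_3 = 1*28 - 14 = 14, d_3 = (203 - 14^2)/1 = 7/1 = 7: (m_3, d_3) = (m_1, d_1) = (14, 7), so from here the quotients repeat a_1, a_2; the period length is 2.
So sqrt(203) = [14; (4, 28)] with period length k = 2.
k is even, so the fundamental solution of x^2 - 203y^2 = 1 is (p_{k-1}, q_{k-1}) = (p_1, q_1); compute convergents through index 1.
Convergents (p_i = a_i*p_{i-1} + p_{i-2}, q_i = a_i*q_{i-1} + q_{i-2} with p_{-2}=0, p_{-1}=1, q_{-2}=1, q_{-1}=0):
  i=0: a_0=14, p_0 = 14*1 + 0 = 14, q_0 = 14*0 + 1 = 1.
  i=1: a_1=4, p_1 = 4*14 + 1 = 57, q_1 = 4*1 + 0 = 4.
Check: 57^2 - 203*4^2 = 3249 - 3248 = 1, so (x, y) = (57, 4) solves the equation, and by the theorem it is the least positive solution.

(x, y) = (57, 4)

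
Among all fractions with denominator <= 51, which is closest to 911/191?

62/13

Expand x = 911/191 as a continued fraction with the Euclidean algorithm:
  911 = 4*191 + 147, so a_0 = 4.
  191 = 1*147 + 44, so a_1 = 1.
  147 = 3*44 + 15, so a_2 = 3.
  44 = 2*15 + 14, so a_3 = 2.
  15 = 1*14 + 1, so a_4 = 1.
  14 = 14*1 + 0, so a_5 = 14.
so x = [4; 1, 3, 2, 1, 14].
Convergents (p_i = a_i*p_{i-1} + p_{i-2}, q_i = a_i*q_{i-1} + q_{i-2} with p_{-2}=0, p_{-1}=1, q_{-2}=1, q_{-1}=0), until the denominator exceeds 51:
  i=0: a_0=4, p_0 = 4*1 + 0 = 4, q_0 = 4*0 + 1 = 1.
  i=1: a_1=1, p_1 = 1*4 + 1 = 5, q_1 = 1*1 + 0 = 1.
  i=2: a_2=3, p_2 = 3*5 + 4 = 19, q_2 = 3*1 + 1 = 4.
  i=3: a_3=2, p_3 = 2*19 + 5 = 43, q_3 = 2*4 + 1 = 9.
  i=4: a_4=1, p_4 = 1*43 + 19 = 62, q_4 = 1*9 + 4 = 13.
  i=5: a_5=14, p_5 = 14*62 + 43 = 911, q_5 = 14*13 + 9 = 191.
q_5 = 191 > 51, so the last convergent with denominator <= 51 is p_4/q_4 = 62/13.
The closest fraction with denominator <= 51 is either p_4/q_4 or the intermediate fraction (k*p_4 + p_3)/(k*q_4 + q_3) with the largest k >= 1 whose denominator stays <= 51; these approach x as k grows, and every other convergent or intermediate fraction in range is farther away.
Largest k: floor((51 - q_3)/q_4) = floor((51 - 9)/13) = 3.
That gives (3*62 + 43)/(3*13 + 9) = 229/48.
Compare the errors: |x - 62/13| = |911*13 - 62*191|/(191*13) = 1/2483, and |x - 229/48| = |911*48 - 229*191|/(191*48) = 11/9168.
Cross-multiplying, 1*9168 = 9168 < 27313 = 11*2483, so 1/2483 is smaller: the convergent 62/13 is closer to x than 229/48.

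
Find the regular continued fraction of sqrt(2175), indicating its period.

[46; (1, 1, 1, 3, 15, 3, 1, 1, 1, 92)]

Write x_i = (sqrt(2175) + m_i)/d_i with (m_0, d_0) = (0, 1). a_0 = floor(sqrt(2175)) = 46, since 46^2 = 2116 <= 2175 < 2209 = 47^2.
Iterate m_{i+1} = d_i*a_i - m_i, d_{i+1} = (2175 - m_{i+1}^2)/d_i, a_{i+1} = floor((a_0 + m_{i+1})/d_{i+1}):
  m_1 = 1*46 - 0 = 46, d_1 = (2175 - 46^2)/1 = 59/1 = 59, a_1 = floor((46 + 46)/59) = 1.
  m_2 = 59*1 - 46 = 13, d_2 = (2175 - 13^2)/59 = 2006/59 = 34, a_2 = floor((46 + 13)/34) = 1.
  m_3 = 34*1 - 13 = 21, d_3 = (2175 - 21^2)/34 = 1734/34 = 51, a_3 = floor((46 + 21)/51) = 1.
  m_4 = 51*1 - 21 = 30, d_4 = (2175 - 30^2)/51 = 1275/51 = 25, a_4 = floor((46 + 30)/25) = 3.
  m_5 = 25*3 - 30 = 45, d_5 = (2175 - 45^2)/25 = 150/25 = 6, a_5 = floor((46 + 45)/6) = 15.
  m_6 = 6*15 - 45 = 45, d_6 = (2175 - 45^2)/6 = 150/6 = 25, a_6 = floor((46 + 45)/25) = 3.
  m_7 = 25*3 - 45 = 30, d_7 = (2175 - 30^2)/25 = 1275/25 = 51, a_7 = floor((46 + 30)/51) = 1.
  m_8 = 51*1 - 30 = 21, d_8 = (2175 - 21^2)/51 = 1734/51 = 34, a_8 = floor((46 + 21)/34) = 1.
  m_9 = 34*1 - 21 = 13, d_9 = (2175 - 13^2)/34 = 2006/34 = 59, a_9 = floor((46 + 13)/59) = 1.
  m_10 = 59*1 - 13 = 46, d_10 = (2175 - 46^2)/59 = 59/59 = 1, a_10 = floor((46 + 46)/1) = 92.
  m_11 = 1*92 - 46 = 46, d_11 = (2175 - 46^2)/1 = 59/1 = 59: (m_11, d_11) = (m_1, d_1) = (46, 59), so from here the quotients repeat a_1, ..., a_10; the period length is 10.
Hence the expansion of sqrt(2175) is a_0 = 46 followed by the repeating block 1, 1, 1, 3, 15, 3, 1, 1, 1, 92 (period 10).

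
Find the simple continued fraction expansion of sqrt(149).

[12; (4, 1, 5, 3, 3, 5, 1, 4, 24)]

Write x_i = (sqrt(149) + m_i)/d_i with (m_0, d_0) = (0, 1). a_0 = floor(sqrt(149)) = 12, since 12^2 = 144 <= 149 < 169 = 13^2.
Iterate m_{i+1} = d_i*a_i - m_i, d_{i+1} = (149 - m_{i+1}^2)/d_i, a_{i+1} = floor((a_0 + m_{i+1})/d_{i+1}):
  m_1 = 1*12 - 0 = 12, d_1 = (149 - 12^2)/1 = 5/1 = 5, a_1 = floor((12 + 12)/5) = 4.
  m_2 = 5*4 - 12 = 8, d_2 = (149 - 8^2)/5 = 85/5 = 17, a_2 = floor((12 + 8)/17) = 1.
  m_3 = 17*1 - 8 = 9, d_3 = (149 - 9^2)/17 = 68/17 = 4, a_3 = floor((12 + 9)/4) = 5.
  m_4 = 4*5 - 9 = 11, d_4 = (149 - 11^2)/4 = 28/4 = 7, a_4 = floor((12 + 11)/7) = 3.
  m_5 = 7*3 - 11 = 10, d_5 = (149 - 10^2)/7 = 49/7 = 7, a_5 = floor((12 + 10)/7) = 3.
  m_6 = 7*3 - 10 = 11, d_6 = (149 - 11^2)/7 = 28/7 = 4, a_6 = floor((12 + 11)/4) = 5.
  m_7 = 4*5 - 11 = 9, d_7 = (149 - 9^2)/4 = 68/4 = 17, a_7 = floor((12 + 9)/17) = 1.
  m_8 = 17*1 - 9 = 8, d_8 = (149 - 8^2)/17 = 85/17 = 5, a_8 = floor((12 + 8)/5) = 4.
  m_9 = 5*4 - 8 = 12, d_9 = (149 - 12^2)/5 = 5/5 = 1, a_9 = floor((12 + 12)/1) = 24.
  m_10 = 1*24 - 12 = 12, d_10 = (149 - 12^2)/1 = 5/1 = 5: (m_10, d_10) = (m_1, d_1) = (12, 5), so from here the quotients repeat a_1, ..., a_9; the period length is 9.
Hence the expansion of sqrt(149) is a_0 = 12 followed by the repeating block 4, 1, 5, 3, 3, 5, 1, 4, 24 (period 9).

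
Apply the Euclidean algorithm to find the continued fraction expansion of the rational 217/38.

Run the Euclidean algorithm on 217 and 38; the successive quotients are the partial quotients a_0, a_1, ... (each step inverts the fractional part left over by the previous one):
  217 = 5*38 + 27, so a_0 = 5.
  38 = 1*27 + 11, so a_1 = 1.
  27 = 2*11 + 5, so a_2 = 2.
  11 = 2*5 + 1, so a_3 = 2.
  5 = 5*1 + 0, so a_4 = 5.
The remainder reaches 0 after 5 divisions, so the expansion has 5 partial quotients, read off in order.

[5; 1, 2, 2, 5]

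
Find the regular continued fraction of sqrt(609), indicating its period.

Write x_i = (sqrt(609) + m_i)/d_i with (m_0, d_0) = (0, 1). a_0 = floor(sqrt(609)) = 24, since 24^2 = 576 <= 609 < 625 = 25^2.
Iterate m_{i+1} = d_i*a_i - m_i, d_{i+1} = (609 - m_{i+1}^2)/d_i, a_{i+1} = floor((a_0 + m_{i+1})/d_{i+1}):
  m_1 = 1*24 - 0 = 24, d_1 = (609 - 24^2)/1 = 33/1 = 33, a_1 = floor((24 + 24)/33) = 1.
  m_2 = 33*1 - 24 = 9, d_2 = (609 - 9^2)/33 = 528/33 = 16, a_2 = floor((24 + 9)/16) = 2.
  m_3 = 16*2 - 9 = 23, d_3 = (609 - 23^2)/16 = 80/16 = 5, a_3 = floor((24 + 23)/5) = 9.
  m_4 = 5*9 - 23 = 22, d_4 = (609 - 22^2)/5 = 125/5 = 25, a_4 = floor((24 + 22)/25) = 1.
  m_5 = 25*1 - 22 = 3, d_5 = (609 - 3^2)/25 = 600/25 = 24, a_5 = floor((24 + 3)/24) = 1.
  m_6 = 24*1 - 3 = 21, d_6 = (609 - 21^2)/24 = 168/24 = 7, a_6 = floor((24 + 21)/7) = 6.
  m_7 = 7*6 - 21 = 21, d_7 = (609 - 21^2)/7 = 168/7 = 24, a_7 = floor((24 + 21)/24) = 1.
  m_8 = 24*1 - 21 = 3, d_8 = (609 - 3^2)/24 = 600/24 = 25, a_8 = floor((24 + 3)/25) = 1.
  m_9 = 25*1 - 3 = 22, d_9 = (609 - 22^2)/25 = 125/25 = 5, a_9 = floor((24 + 22)/5) = 9.
  m_10 = 5*9 - 22 = 23, d_10 = (609 - 23^2)/5 = 80/5 = 16, a_10 = floor((24 + 23)/16) = 2.
  m_11 = 16*2 - 23 = 9, d_11 = (609 - 9^2)/16 = 528/16 = 33, a_11 = floor((24 + 9)/33) = 1.
  m_12 = 33*1 - 9 = 24, d_12 = (609 - 24^2)/33 = 33/33 = 1, a_12 = floor((24 + 24)/1) = 48.
  m_13 = 1*48 - 24 = 24, d_13 = (609 - 24^2)/1 = 33/1 = 33: (m_13, d_13) = (m_1, d_1) = (24, 33), so from here the quotients repeat a_1, ..., a_12; the period length is 12.
Hence the expansion of sqrt(609) is a_0 = 24 followed by the repeating block 1, 2, 9, 1, 1, 6, 1, 1, 9, 2, 1, 48 (period 12).

[24; (1, 2, 9, 1, 1, 6, 1, 1, 9, 2, 1, 48)]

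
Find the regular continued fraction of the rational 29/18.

Run the Euclidean algorithm on 29 and 18; the successive quotients are the partial quotients a_0, a_1, ... (each step inverts the fractional part left over by the previous one):
  29 = 1*18 + 11, so a_0 = 1.
  18 = 1*11 + 7, so a_1 = 1.
  11 = 1*7 + 4, so a_2 = 1.
  7 = 1*4 + 3, so a_3 = 1.
  4 = 1*3 + 1, so a_4 = 1.
  3 = 3*1 + 0, so a_5 = 3.
The remainder reaches 0 after 6 divisions, so the expansion has 6 partial quotients, read off in order.

[1; 1, 1, 1, 1, 3]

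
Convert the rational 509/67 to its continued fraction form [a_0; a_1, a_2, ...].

[7; 1, 1, 2, 13]

Run the Euclidean algorithm on 509 and 67; the successive quotients are the partial quotients a_0, a_1, ... (each step inverts the fractional part left over by the previous one):
  509 = 7*67 + 40, so a_0 = 7.
  67 = 1*40 + 27, so a_1 = 1.
  40 = 1*27 + 13, so a_2 = 1.
  27 = 2*13 + 1, so a_3 = 2.
  13 = 13*1 + 0, so a_4 = 13.
The remainder reaches 0 after 5 divisions, so the expansion has 5 partial quotients, read off in order.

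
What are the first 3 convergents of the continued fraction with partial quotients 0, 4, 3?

Using the convergent recurrence p_i = a_i*p_{i-1} + p_{i-2}, q_i = a_i*q_{i-1} + q_{i-2} with p_{-2}=0, p_{-1}=1, q_{-2}=1, q_{-1}=0:
  i=0: a_0=0, p_0 = 0*1 + 0 = 0, q_0 = 0*0 + 1 = 1.
  i=1: a_1=4, p_1 = 4*0 + 1 = 1, q_1 = 4*1 + 0 = 4.
  i=2: a_2=3, p_2 = 3*1 + 0 = 3, q_2 = 3*4 + 1 = 13.

0/1, 1/4, 3/13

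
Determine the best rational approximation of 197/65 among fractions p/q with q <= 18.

55/18

Expand x = 197/65 as a continued fraction with the Euclidean algorithm:
  197 = 3*65 + 2, so a_0 = 3.
  65 = 32*2 + 1, so a_1 = 32.
  2 = 2*1 + 0, so a_2 = 2.
so x = [3; 32, 2].
Convergents (p_i = a_i*p_{i-1} + p_{i-2}, q_i = a_i*q_{i-1} + q_{i-2} with p_{-2}=0, p_{-1}=1, q_{-2}=1, q_{-1}=0), until the denominator exceeds 18:
  i=0: a_0=3, p_0 = 3*1 + 0 = 3, q_0 = 3*0 + 1 = 1.
  i=1: a_1=32, p_1 = 32*3 + 1 = 97, q_1 = 32*1 + 0 = 32.
q_1 = 32 > 18, so the last convergent with denominator <= 18 is p_0/q_0 = 3/1.
The closest fraction with denominator <= 18 is either p_0/q_0 or the intermediate fraction (k*p_0 + p_{-1})/(k*q_0 + q_{-1}) with the largest k >= 1 whose denominator stays <= 18; these approach x as k grows, and every other convergent or intermediate fraction in range is farther away.
Largest k: floor((18 - q_{-1})/q_0) = floor((18 - 0)/1) = 18 (using the seeds p_{-1} = 1, q_{-1} = 0).
That gives (18*3 + 1)/(18*1 + 0) = 55/18.
Compare the errors: |x - 3/1| = |197*1 - 3*65|/(65*1) = 2/65, and |x - 55/18| = |197*18 - 55*65|/(65*18) = 29/1170.
Cross-multiplying, 29*65 = 1885 < 2340 = 2*1170, so 29/1170 is smaller: the intermediate fraction 55/18 is closer to x than 3/1.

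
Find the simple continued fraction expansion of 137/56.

[2; 2, 4, 6]

Run the Euclidean algorithm on 137 and 56; the successive quotients are the partial quotients a_0, a_1, ... (each step inverts the fractional part left over by the previous one):
  137 = 2*56 + 25, so a_0 = 2.
  56 = 2*25 + 6, so a_1 = 2.
  25 = 4*6 + 1, so a_2 = 4.
  6 = 6*1 + 0, so a_3 = 6.
The remainder reaches 0 after 4 divisions, so the expansion has 4 partial quotients, read off in order.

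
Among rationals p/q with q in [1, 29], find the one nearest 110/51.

41/19

Expand x = 110/51 as a continued fraction with the Euclidean algorithm:
  110 = 2*51 + 8, so a_0 = 2.
  51 = 6*8 + 3, so a_1 = 6.
  8 = 2*3 + 2, so a_2 = 2.
  3 = 1*2 + 1, so a_3 = 1.
  2 = 2*1 + 0, so a_4 = 2.
so x = [2; 6, 2, 1, 2].
Convergents (p_i = a_i*p_{i-1} + p_{i-2}, q_i = a_i*q_{i-1} + q_{i-2} with p_{-2}=0, p_{-1}=1, q_{-2}=1, q_{-1}=0), until the denominator exceeds 29:
  i=0: a_0=2, p_0 = 2*1 + 0 = 2, q_0 = 2*0 + 1 = 1.
  i=1: a_1=6, p_1 = 6*2 + 1 = 13, q_1 = 6*1 + 0 = 6.
  i=2: a_2=2, p_2 = 2*13 + 2 = 28, q_2 = 2*6 + 1 = 13.
  i=3: a_3=1, p_3 = 1*28 + 13 = 41, q_3 = 1*13 + 6 = 19.
  i=4: a_4=2, p_4 = 2*41 + 28 = 110, q_4 = 2*19 + 13 = 51.
q_4 = 51 > 29, so the last convergent with denominator <= 29 is p_3/q_3 = 41/19.
The closest fraction with denominator <= 29 is either p_3/q_3 or the intermediate fraction (k*p_3 + p_2)/(k*q_3 + q_2) with the largest k >= 1 whose denominator stays <= 29; these approach x as k grows, and every other convergent or intermediate fraction in range is farther away.
Largest k: floor((29 - q_2)/q_3) = floor((29 - 13)/19) = 0.
Since k = 0, no intermediate fraction beyond p_3/q_3 has denominator <= 29, so the convergent 41/19 is the closest (its error is |110*19 - 41*51|/(51*19) = 1/969).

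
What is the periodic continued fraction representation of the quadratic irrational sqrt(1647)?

[40; (1, 1, 2, 1, 1, 80)]

Write x_i = (sqrt(1647) + m_i)/d_i with (m_0, d_0) = (0, 1). a_0 = floor(sqrt(1647)) = 40, since 40^2 = 1600 <= 1647 < 1681 = 41^2.
Iterate m_{i+1} = d_i*a_i - m_i, d_{i+1} = (1647 - m_{i+1}^2)/d_i, a_{i+1} = floor((a_0 + m_{i+1})/d_{i+1}):
  m_1 = 1*40 - 0 = 40, d_1 = (1647 - 40^2)/1 = 47/1 = 47, a_1 = floor((40 + 40)/47) = 1.
  m_2 = 47*1 - 40 = 7, d_2 = (1647 - 7^2)/47 = 1598/47 = 34, a_2 = floor((40 + 7)/34) = 1.
  m_3 = 34*1 - 7 = 27, d_3 = (1647 - 27^2)/34 = 918/34 = 27, a_3 = floor((40 + 27)/27) = 2.
  m_4 = 27*2 - 27 = 27, d_4 = (1647 - 27^2)/27 = 918/27 = 34, a_4 = floor((40 + 27)/34) = 1.
  m_5 = 34*1 - 27 = 7, d_5 = (1647 - 7^2)/34 = 1598/34 = 47, a_5 = floor((40 + 7)/47) = 1.
  m_6 = 47*1 - 7 = 40, d_6 = (1647 - 40^2)/47 = 47/47 = 1, a_6 = floor((40 + 40)/1) = 80.
  m_7 = 1*80 - 40 = 40, d_7 = (1647 - 40^2)/1 = 47/1 = 47: (m_7, d_7) = (m_1, d_1) = (40, 47), so from here the quotients repeat a_1, ..., a_6; the period length is 6.
Hence the expansion of sqrt(1647) is a_0 = 40 followed by the repeating block 1, 1, 2, 1, 1, 80 (period 6).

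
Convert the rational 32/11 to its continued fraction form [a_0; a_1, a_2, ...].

[2; 1, 10]

Run the Euclidean algorithm on 32 and 11; the successive quotients are the partial quotients a_0, a_1, ... (each step inverts the fractional part left over by the previous one):
  32 = 2*11 + 10, so a_0 = 2.
  11 = 1*10 + 1, so a_1 = 1.
  10 = 10*1 + 0, so a_2 = 10.
The remainder reaches 0 after 3 divisions, so the expansion has 3 partial quotients, read off in order.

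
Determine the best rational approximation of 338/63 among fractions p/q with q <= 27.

59/11

Expand x = 338/63 as a continued fraction with the Euclidean algorithm:
  338 = 5*63 + 23, so a_0 = 5.
  63 = 2*23 + 17, so a_1 = 2.
  23 = 1*17 + 6, so a_2 = 1.
  17 = 2*6 + 5, so a_3 = 2.
  6 = 1*5 + 1, so a_4 = 1.
  5 = 5*1 + 0, so a_5 = 5.
so x = [5; 2, 1, 2, 1, 5].
Convergents (p_i = a_i*p_{i-1} + p_{i-2}, q_i = a_i*q_{i-1} + q_{i-2} with p_{-2}=0, p_{-1}=1, q_{-2}=1, q_{-1}=0), until the denominator exceeds 27:
  i=0: a_0=5, p_0 = 5*1 + 0 = 5, q_0 = 5*0 + 1 = 1.
  i=1: a_1=2, p_1 = 2*5 + 1 = 11, q_1 = 2*1 + 0 = 2.
  i=2: a_2=1, p_2 = 1*11 + 5 = 16, q_2 = 1*2 + 1 = 3.
  i=3: a_3=2, p_3 = 2*16 + 11 = 43, q_3 = 2*3 + 2 = 8.
  i=4: a_4=1, p_4 = 1*43 + 16 = 59, q_4 = 1*8 + 3 = 11.
  i=5: a_5=5, p_5 = 5*59 + 43 = 338, q_5 = 5*11 + 8 = 63.
q_5 = 63 > 27, so the last convergent with denominator <= 27 is p_4/q_4 = 59/11.
The closest fraction with denominator <= 27 is either p_4/q_4 or the intermediate fraction (k*p_4 + p_3)/(k*q_4 + q_3) with the largest k >= 1 whose denominator stays <= 27; these approach x as k grows, and every other convergent or intermediate fraction in range is farther away.
Largest k: floor((27 - q_3)/q_4) = floor((27 - 8)/11) = 1.
That gives (1*59 + 43)/(1*11 + 8) = 102/19.
Compare the errors: |x - 59/11| = |338*11 - 59*63|/(63*11) = 1/693, and |x - 102/19| = |338*19 - 102*63|/(63*19) = 4/1197.
Cross-multiplying, 1*1197 = 1197 < 2772 = 4*693, so 1/693 is smaller: the convergent 59/11 is closer to x than 102/19.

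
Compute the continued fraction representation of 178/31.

[5; 1, 2, 1, 7]

Run the Euclidean algorithm on 178 and 31; the successive quotients are the partial quotients a_0, a_1, ... (each step inverts the fractional part left over by the previous one):
  178 = 5*31 + 23, so a_0 = 5.
  31 = 1*23 + 8, so a_1 = 1.
  23 = 2*8 + 7, so a_2 = 2.
  8 = 1*7 + 1, so a_3 = 1.
  7 = 7*1 + 0, so a_4 = 7.
The remainder reaches 0 after 5 divisions, so the expansion has 5 partial quotients, read off in order.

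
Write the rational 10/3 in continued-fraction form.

Run the Euclidean algorithm on 10 and 3; the successive quotients are the partial quotients a_0, a_1, ... (each step inverts the fractional part left over by the previous one):
  10 = 3*3 + 1, so a_0 = 3.
  3 = 3*1 + 0, so a_1 = 3.
The remainder reaches 0 after 2 divisions, so the expansion has 2 partial quotients, read off in order.

[3; 3]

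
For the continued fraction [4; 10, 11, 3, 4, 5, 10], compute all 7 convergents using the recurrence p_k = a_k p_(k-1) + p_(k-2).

Using the convergent recurrence p_i = a_i*p_{i-1} + p_{i-2}, q_i = a_i*q_{i-1} + q_{i-2} with p_{-2}=0, p_{-1}=1, q_{-2}=1, q_{-1}=0:
  i=0: a_0=4, p_0 = 4*1 + 0 = 4, q_0 = 4*0 + 1 = 1.
  i=1: a_1=10, p_1 = 10*4 + 1 = 41, q_1 = 10*1 + 0 = 10.
  i=2: a_2=11, p_2 = 11*41 + 4 = 455, q_2 = 11*10 + 1 = 111.
  i=3: a_3=3, p_3 = 3*455 + 41 = 1406, q_3 = 3*111 + 10 = 343.
  i=4: a_4=4, p_4 = 4*1406 + 455 = 6079, q_4 = 4*343 + 111 = 1483.
  i=5: a_5=5, p_5 = 5*6079 + 1406 = 31801, q_5 = 5*1483 + 343 = 7758.
  i=6: a_6=10, p_6 = 10*31801 + 6079 = 324089, q_6 = 10*7758 + 1483 = 79063.

4/1, 41/10, 455/111, 1406/343, 6079/1483, 31801/7758, 324089/79063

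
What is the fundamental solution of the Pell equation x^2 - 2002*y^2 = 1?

(x, y) = (11325887, 253128)

First expand sqrt(2002) as a continued fraction. With x_i = (sqrt(2002) + m_i)/d_i and (m_0, d_0) = (0, 1): a_0 = floor(sqrt(2002)) = 44, since 44^2 = 1936 <= 2002 < 2025 = 45^2.
Iterate m_{i+1} = d_i*a_i - m_i, d_{i+1} = (2002 - m_{i+1}^2)/d_i, a_{i+1} = floor((a_0 + m_{i+1})/d_{i+1}):
  m_1 = 1*44 - 0 = 44, d_1 = (2002 - 44^2)/1 = 66/1 = 66, a_1 = floor((44 + 44)/66) = 1.
  m_2 = 66*1 - 44 = 22, d_2 = (2002 - 22^2)/66 = 1518/66 = 23, a_2 = floor((44 + 22)/23) = 2.
  m_3 = 23*2 - 22 = 24, d_3 = (2002 - 24^2)/23 = 1426/23 = 62, a_3 = floor((44 + 24)/62) = 1.
  m_4 = 62*1 - 24 = 38, d_4 = (2002 - 38^2)/62 = 558/62 = 9, a_4 = floor((44 + 38)/9) = 9.
  m_5 = 9*9 - 38 = 43, d_5 = (2002 - 43^2)/9 = 153/9 = 17, a_5 = floor((44 + 43)/17) = 5.
  m_6 = 17*5 - 43 = 42, d_6 = (2002 - 42^2)/17 = 238/17 = 14, a_6 = floor((44 + 42)/14) = 6.
  m_7 = 14*6 - 42 = 42, d_7 = (2002 - 42^2)/14 = 238/14 = 17, a_7 = floor((44 + 42)/17) = 5.
  m_8 = 17*5 - 42 = 43, d_8 = (2002 - 43^2)/17 = 153/17 = 9, a_8 = floor((44 + 43)/9) = 9.
  m_9 = 9*9 - 43 = 38, d_9 = (2002 - 38^2)/9 = 558/9 = 62, a_9 = floor((44 + 38)/62) = 1.
  m_10 = 62*1 - 38 = 24, d_10 = (2002 - 24^2)/62 = 1426/62 = 23, a_10 = floor((44 + 24)/23) = 2.
  m_11 = 23*2 - 24 = 22, d_11 = (2002 - 22^2)/23 = 1518/23 = 66, a_11 = floor((44 + 22)/66) = 1.
  m_12 = 66*1 - 22 = 44, d_12 = (2002 - 44^2)/66 = 66/66 = 1, a_12 = floor((44 + 44)/1) = 88.
  m_13 = 1*88 - 44 = 44, d_13 = (2002 - 44^2)/1 = 66/1 = 66: (m_13, d_13) = (m_1, d_1) = (44, 66), so from here the quotients repeat a_1, ..., a_12; the period length is 12.
So sqrt(2002) = [44; (1, 2, 1, 9, 5, 6, 5, 9, 1, 2, 1, 88)] with period length k = 12.
k is even, so the fundamental solution of x^2 - 2002y^2 = 1 is (p_{k-1}, q_{k-1}) = (p_11, q_11); compute convergents through index 11.
Convergents (p_i = a_i*p_{i-1} + p_{i-2}, q_i = a_i*q_{i-1} + q_{i-2} with p_{-2}=0, p_{-1}=1, q_{-2}=1, q_{-1}=0):
  i=0: a_0=44, p_0 = 44*1 + 0 = 44, q_0 = 44*0 + 1 = 1.
  i=1: a_1=1, p_1 = 1*44 + 1 = 45, q_1 = 1*1 + 0 = 1.
  i=2: a_2=2, p_2 = 2*45 + 44 = 134, q_2 = 2*1 + 1 = 3.
  i=3: a_3=1, p_3 = 1*134 + 45 = 179, q_3 = 1*3 + 1 = 4.
  i=4: a_4=9, p_4 = 9*179 + 134 = 1745, q_4 = 9*4 + 3 = 39.
  i=5: a_5=5, p_5 = 5*1745 + 179 = 8904, q_5 = 5*39 + 4 = 199.
  i=6: a_6=6, p_6 = 6*8904 + 1745 = 55169, q_6 = 6*199 + 39 = 1233.
  i=7: a_7=5, p_7 = 5*55169 + 8904 = 284749, q_7 = 5*1233 + 199 = 6364.
  i=8: a_8=9, p_8 = 9*284749 + 55169 = 2617910, q_8 = 9*6364 + 1233 = 58509.
  i=9: a_9=1, p_9 = 1*2617910 + 284749 = 2902659, q_9 = 1*58509 + 6364 = 64873.
  i=10: a_10=2, p_10 = 2*2902659 + 2617910 = 8423228, q_10 = 2*64873 + 58509 = 188255.
  i=11: a_11=1, p_11 = 1*8423228 + 2902659 = 11325887, q_11 = 1*188255 + 64873 = 253128.
Check: 11325887^2 - 2002*253128^2 = 128275716336769 - 128275716336768 = 1, so (x, y) = (11325887, 253128) solves the equation, and by the theorem it is the least positive solution.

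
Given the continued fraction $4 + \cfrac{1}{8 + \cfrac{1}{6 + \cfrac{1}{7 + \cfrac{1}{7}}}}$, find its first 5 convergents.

Using the convergent recurrence p_i = a_i*p_{i-1} + p_{i-2}, q_i = a_i*q_{i-1} + q_{i-2} with p_{-2}=0, p_{-1}=1, q_{-2}=1, q_{-1}=0:
  i=0: a_0=4, p_0 = 4*1 + 0 = 4, q_0 = 4*0 + 1 = 1.
  i=1: a_1=8, p_1 = 8*4 + 1 = 33, q_1 = 8*1 + 0 = 8.
  i=2: a_2=6, p_2 = 6*33 + 4 = 202, q_2 = 6*8 + 1 = 49.
  i=3: a_3=7, p_3 = 7*202 + 33 = 1447, q_3 = 7*49 + 8 = 351.
  i=4: a_4=7, p_4 = 7*1447 + 202 = 10331, q_4 = 7*351 + 49 = 2506.

4/1, 33/8, 202/49, 1447/351, 10331/2506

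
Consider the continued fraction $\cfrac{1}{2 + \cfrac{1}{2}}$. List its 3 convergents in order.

0/1, 1/2, 2/5

Using the convergent recurrence p_i = a_i*p_{i-1} + p_{i-2}, q_i = a_i*q_{i-1} + q_{i-2} with p_{-2}=0, p_{-1}=1, q_{-2}=1, q_{-1}=0:
  i=0: a_0=0, p_0 = 0*1 + 0 = 0, q_0 = 0*0 + 1 = 1.
  i=1: a_1=2, p_1 = 2*0 + 1 = 1, q_1 = 2*1 + 0 = 2.
  i=2: a_2=2, p_2 = 2*1 + 0 = 2, q_2 = 2*2 + 1 = 5.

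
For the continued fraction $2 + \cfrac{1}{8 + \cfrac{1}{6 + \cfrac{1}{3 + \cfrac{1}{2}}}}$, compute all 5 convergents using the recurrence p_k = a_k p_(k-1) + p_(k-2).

2/1, 17/8, 104/49, 329/155, 762/359

Using the convergent recurrence p_i = a_i*p_{i-1} + p_{i-2}, q_i = a_i*q_{i-1} + q_{i-2} with p_{-2}=0, p_{-1}=1, q_{-2}=1, q_{-1}=0:
  i=0: a_0=2, p_0 = 2*1 + 0 = 2, q_0 = 2*0 + 1 = 1.
  i=1: a_1=8, p_1 = 8*2 + 1 = 17, q_1 = 8*1 + 0 = 8.
  i=2: a_2=6, p_2 = 6*17 + 2 = 104, q_2 = 6*8 + 1 = 49.
  i=3: a_3=3, p_3 = 3*104 + 17 = 329, q_3 = 3*49 + 8 = 155.
  i=4: a_4=2, p_4 = 2*329 + 104 = 762, q_4 = 2*155 + 49 = 359.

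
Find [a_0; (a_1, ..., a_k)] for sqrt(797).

Write x_i = (sqrt(797) + m_i)/d_i with (m_0, d_0) = (0, 1). a_0 = floor(sqrt(797)) = 28, since 28^2 = 784 <= 797 < 841 = 29^2.
Iterate m_{i+1} = d_i*a_i - m_i, d_{i+1} = (797 - m_{i+1}^2)/d_i, a_{i+1} = floor((a_0 + m_{i+1})/d_{i+1}):
  m_1 = 1*28 - 0 = 28, d_1 = (797 - 28^2)/1 = 13/1 = 13, a_1 = floor((28 + 28)/13) = 4.
  m_2 = 13*4 - 28 = 24, d_2 = (797 - 24^2)/13 = 221/13 = 17, a_2 = floor((28 + 24)/17) = 3.
  m_3 = 17*3 - 24 = 27, d_3 = (797 - 27^2)/17 = 68/17 = 4, a_3 = floor((28 + 27)/4) = 13.
  m_4 = 4*13 - 27 = 25, d_4 = (797 - 25^2)/4 = 172/4 = 43, a_4 = floor((28 + 25)/43) = 1.
  m_5 = 43*1 - 25 = 18, d_5 = (797 - 18^2)/43 = 473/43 = 11, a_5 = floor((28 + 18)/11) = 4.
  m_6 = 11*4 - 18 = 26, d_6 = (797 - 26^2)/11 = 121/11 = 11, a_6 = floor((28 + 26)/11) = 4.
  m_7 = 11*4 - 26 = 18, d_7 = (797 - 18^2)/11 = 473/11 = 43, a_7 = floor((28 + 18)/43) = 1.
  m_8 = 43*1 - 18 = 25, d_8 = (797 - 25^2)/43 = 172/43 = 4, a_8 = floor((28 + 25)/4) = 13.
  m_9 = 4*13 - 25 = 27, d_9 = (797 - 27^2)/4 = 68/4 = 17, a_9 = floor((28 + 27)/17) = 3.
  m_10 = 17*3 - 27 = 24, d_10 = (797 - 24^2)/17 = 221/17 = 13, a_10 = floor((28 + 24)/13) = 4.
  m_11 = 13*4 - 24 = 28, d_11 = (797 - 28^2)/13 = 13/13 = 1, a_11 = floor((28 + 28)/1) = 56.
  m_12 = 1*56 - 28 = 28, d_12 = (797 - 28^2)/1 = 13/1 = 13: (m_12, d_12) = (m_1, d_1) = (28, 13), so from here the quotients repeat a_1, ..., a_11; the period length is 11.
Hence the expansion of sqrt(797) is a_0 = 28 followed by the repeating block 4, 3, 13, 1, 4, 4, 1, 13, 3, 4, 56 (period 11).

[28; (4, 3, 13, 1, 4, 4, 1, 13, 3, 4, 56)]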